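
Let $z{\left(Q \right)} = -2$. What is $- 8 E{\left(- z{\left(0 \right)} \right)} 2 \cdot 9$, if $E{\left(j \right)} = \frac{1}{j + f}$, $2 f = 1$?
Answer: $- \frac{288}{5} \approx -57.6$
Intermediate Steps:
$f = \frac{1}{2}$ ($f = \frac{1}{2} \cdot 1 = \frac{1}{2} \approx 0.5$)
$E{\left(j \right)} = \frac{1}{\frac{1}{2} + j}$ ($E{\left(j \right)} = \frac{1}{j + \frac{1}{2}} = \frac{1}{\frac{1}{2} + j}$)
$- 8 E{\left(- z{\left(0 \right)} \right)} 2 \cdot 9 = - 8 \frac{2}{1 + 2 \left(\left(-1\right) \left(-2\right)\right)} 2 \cdot 9 = - 8 \frac{2}{1 + 2 \cdot 2} \cdot 18 = - 8 \frac{2}{1 + 4} \cdot 18 = - 8 \cdot \frac{2}{5} \cdot 18 = - 8 \cdot 2 \cdot \frac{1}{5} \cdot 18 = \left(-8\right) \frac{2}{5} \cdot 18 = \left(- \frac{16}{5}\right) 18 = - \frac{288}{5}$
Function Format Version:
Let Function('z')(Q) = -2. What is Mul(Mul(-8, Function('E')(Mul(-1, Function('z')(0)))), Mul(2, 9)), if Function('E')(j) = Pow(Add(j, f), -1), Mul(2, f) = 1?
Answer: Rational(-288, 5) ≈ -57.600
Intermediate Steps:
f = Rational(1, 2) (f = Mul(Rational(1, 2), 1) = Rational(1, 2) ≈ 0.50000)
Function('E')(j) = Pow(Add(Rational(1, 2), j), -1) (Function('E')(j) = Pow(Add(j, Rational(1, 2)), -1) = Pow(Add(Rational(1, 2), j), -1))
Mul(Mul(-8, Function('E')(Mul(-1, Function('z')(0)))), Mul(2, 9)) = Mul(Mul(-8, Mul(2, Pow(Add(1, Mul(2, Mul(-1, -2))), -1))), Mul(2, 9)) = Mul(Mul(-8, Mul(2, Pow(Add(1, Mul(2, 2)), -1))), 18) = Mul(Mul(-8, Mul(2, Pow(Add(1, 4), -1))), 18) = Mul(Mul(-8, Mul(2, Pow(5, -1))), 18) = Mul(Mul(-8, Mul(2, Rational(1, 5))), 18) = Mul(Mul(-8, Rational(2, 5)), 18) = Mul(Rational(-16, 5), 18) = Rational(-288, 5)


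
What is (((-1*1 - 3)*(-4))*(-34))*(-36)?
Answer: 19584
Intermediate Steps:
(((-1*1 - 3)*(-4))*(-34))*(-36) = (((-1 - 3)*(-4))*(-34))*(-36) = (-4*(-4)*(-34))*(-36) = (16*(-34))*(-36) = -544*(-36) = 19584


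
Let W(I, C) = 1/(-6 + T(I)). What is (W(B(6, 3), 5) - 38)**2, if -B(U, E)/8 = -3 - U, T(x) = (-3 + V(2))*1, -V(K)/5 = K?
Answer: 522729/361 ≈ 1448.0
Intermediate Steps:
V(K) = -5*K
T(x) = -13 (T(x) = (-3 - 5*2)*1 = (-3 - 10)*1 = -13*1 = -13)
B(U, E) = 24 + 8*U (B(U, E) = -8*(-3 - U) = 24 + 8*U)
W(I, C) = -1/19 (W(I, C) = 1/(-6 - 13) = 1/(-19) = -1/19)
(W(B(6, 3), 5) - 38)**2 = (-1/19 - 38)**2 = (-723/19)**2 = 522729/361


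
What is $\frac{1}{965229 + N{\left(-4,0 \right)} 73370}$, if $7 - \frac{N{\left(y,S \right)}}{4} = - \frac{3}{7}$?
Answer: $\frac{7}{22017563} \approx 3.1793 \cdot 10^{-7}$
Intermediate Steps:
$N{\left(y,S \right)} = \frac{208}{7}$ ($N{\left(y,S \right)} = 28 - 4 \left(- \frac{3}{7}\right) = 28 - 4 \left(\left(-1\right) \frac{3}{7}\right) = 28 - - \frac{12}{7} = 28 + \frac{12}{7} = \frac{208}{7}$)
$\frac{1}{965229 + N{\left(-4,0 \right)} 73370} = \frac{1}{965229 + \frac{208}{7} \cdot 73370} = \frac{1}{965229 + \frac{15260960}{7}} = \frac{1}{\frac{22017563}{7}} = \frac{7}{22017563}$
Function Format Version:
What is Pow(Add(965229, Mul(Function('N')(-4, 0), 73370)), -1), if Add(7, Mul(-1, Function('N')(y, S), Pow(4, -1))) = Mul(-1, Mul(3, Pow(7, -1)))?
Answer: Rational(7, 22017563) ≈ 3.1793e-7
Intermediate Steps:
Function('N')(y, S) = Rational(208, 7) (Function('N')(y, S) = Add(28, Mul(-4, Mul(-1, Mul(3, Pow(7, -1))))) = Add(28, Mul(-4, Mul(-1, Mul(3, Rational(1, 7))))) = Add(28, Mul(-4, Mul(-1, Rational(3, 7)))) = Add(28, Mul(-4, Rational(-3, 7))) = Add(28, Rational(12, 7)) = Rational(208, 7))
Pow(Add(965229, Mul(Function('N')(-4, 0), 73370)), -1) = Pow(Add(965229, Mul(Rational(208, 7), 73370)), -1) = Pow(Add(965229, Rational(15260960, 7)), -1) = Pow(Rational(22017563, 7), -1) = Rational(7, 22017563)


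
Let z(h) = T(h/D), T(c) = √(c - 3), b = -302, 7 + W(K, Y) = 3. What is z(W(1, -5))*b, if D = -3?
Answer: -302*I*√15/3 ≈ -389.88*I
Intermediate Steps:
W(K, Y) = -4 (W(K, Y) = -7 + 3 = -4)
T(c) = √(-3 + c)
z(h) = √(-3 - h/3) (z(h) = √(-3 + h/(-3)) = √(-3 + h*(-⅓)) = √(-3 - h/3))
z(W(1, -5))*b = (√(-27 - 3*(-4))/3)*(-302) = (√(-27 + 12)/3)*(-302) = (√(-15)/3)*(-302) = ((I*√15)/3)*(-302) = (I*√15/3)*(-302) = -302*I*√15/3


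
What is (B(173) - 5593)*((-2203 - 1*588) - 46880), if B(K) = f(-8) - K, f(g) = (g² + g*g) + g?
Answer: 280442466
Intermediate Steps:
f(g) = g + 2*g² (f(g) = (g² + g²) + g = 2*g² + g = g + 2*g²)
B(K) = 120 - K (B(K) = -8*(1 + 2*(-8)) - K = -8*(1 - 16) - K = -8*(-15) - K = 120 - K)
(B(173) - 5593)*((-2203 - 1*588) - 46880) = ((120 - 1*173) - 5593)*((-2203 - 1*588) - 46880) = ((120 - 173) - 5593)*((-2203 - 588) - 46880) = (-53 - 5593)*(-2791 - 46880) = -5646*(-49671) = 280442466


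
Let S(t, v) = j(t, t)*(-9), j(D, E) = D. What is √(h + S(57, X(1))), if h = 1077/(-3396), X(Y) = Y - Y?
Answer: 5*I*√6577769/566 ≈ 22.656*I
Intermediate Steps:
X(Y) = 0
S(t, v) = -9*t (S(t, v) = t*(-9) = -9*t)
h = -359/1132 (h = 1077*(-1/3396) = -359/1132 ≈ -0.31714)
√(h + S(57, X(1))) = √(-359/1132 - 9*57) = √(-359/1132 - 513) = √(-581075/1132) = 5*I*√6577769/566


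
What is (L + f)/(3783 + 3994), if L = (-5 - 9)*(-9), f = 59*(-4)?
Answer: -10/707 ≈ -0.014144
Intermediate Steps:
f = -236
L = 126 (L = -14*(-9) = 126)
(L + f)/(3783 + 3994) = (126 - 236)/(3783 + 3994) = -110/7777 = -110*1/7777 = -10/707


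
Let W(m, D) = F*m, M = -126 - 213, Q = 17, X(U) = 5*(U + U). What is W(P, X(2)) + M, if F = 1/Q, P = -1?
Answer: -5764/17 ≈ -339.06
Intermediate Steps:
X(U) = 10*U (X(U) = 5*(2*U) = 10*U)
M = -339
F = 1/17 ≈ 0.058824
W(m, D) = m/17
W(P, X(2)) + M = (1/17)*(-1) - 339 = -1/17 - 339 = -5764/17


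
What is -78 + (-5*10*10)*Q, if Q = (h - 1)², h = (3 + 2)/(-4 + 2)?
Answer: -6203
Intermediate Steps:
h = -5/2 (h = 5/(-2) = 5*(-½) = -5/2 ≈ -2.5000)
Q = 49/4 (Q = (-5/2 - 1)² = (-7/2)² = 49/4 ≈ 12.250)
-78 + (-5*10*10)*Q = -78 + (-5*10*10)*(49/4) = -78 - 50*10*(49/4) = -78 - 500*49/4 = -78 - 6125 = -6203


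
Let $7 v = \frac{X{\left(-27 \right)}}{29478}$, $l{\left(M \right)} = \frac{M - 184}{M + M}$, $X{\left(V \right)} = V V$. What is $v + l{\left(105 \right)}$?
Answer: $- \frac{27463}{73695} \approx -0.37266$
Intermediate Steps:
$X{\left(V \right)} = V^{2}$
$l{\left(M \right)} = \frac{-184 + M}{2 M}$ ($l{\left(M \right)} = \frac{M - 184}{2 M} = \left(M - 184\right) \frac{1}{2 M} = \left(-184 + M\right) \frac{1}{2 M} = \frac{-184 + M}{2 M}$)
$v = \frac{243}{68782}$ ($v = \frac{\left(-27\right)^{2} \cdot \frac{1}{29478}}{7} = \frac{729 \cdot \frac{1}{29478}}{7} = \frac{1}{7} \cdot \frac{243}{9826} = \frac{243}{68782} \approx 0.0035329$)
$v + l{\left(105 \right)} = \frac{243}{68782} + \frac{-184 + 105}{2 \cdot 105} = \frac{243}{68782} + \frac{1}{2} \cdot \frac{1}{105} \left(-79\right) = \frac{243}{68782} - \frac{79}{210} = - \frac{27463}{73695}$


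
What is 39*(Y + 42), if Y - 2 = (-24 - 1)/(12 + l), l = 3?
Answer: 1651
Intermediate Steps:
Y = ⅓ (Y = 2 + (-24 - 1)/(12 + 3) = 2 - 25/15 = 2 - 25*1/15 = 2 - 5/3 = ⅓ ≈ 0.33333)
39*(Y + 42) = 39*(⅓ + 42) = 39*(127/3) = 1651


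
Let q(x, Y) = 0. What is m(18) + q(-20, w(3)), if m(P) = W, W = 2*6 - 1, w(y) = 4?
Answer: 11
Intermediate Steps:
W = 11 (W = 12 - 1 = 11)
m(P) = 11
m(18) + q(-20, w(3)) = 11 + 0 = 11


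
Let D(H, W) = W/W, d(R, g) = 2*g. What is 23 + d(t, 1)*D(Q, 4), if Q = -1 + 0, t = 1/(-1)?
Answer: 25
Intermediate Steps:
t = -1
Q = -1
D(H, W) = 1
23 + d(t, 1)*D(Q, 4) = 23 + (2*1)*1 = 23 + 2*1 = 23 + 2 = 25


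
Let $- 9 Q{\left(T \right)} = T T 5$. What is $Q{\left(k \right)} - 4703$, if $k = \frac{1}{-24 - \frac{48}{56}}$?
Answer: $- \frac{1281492497}{272484} \approx -4703.0$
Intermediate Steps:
$k = - \frac{7}{174}$ ($k = \frac{1}{-24 - \frac{6}{7}} = \frac{1}{- \frac{174}{7}} = - \frac{7}{174} \approx -0.04023$)
$Q{\left(T \right)} = - \frac{5 T^{2}}{9}$ ($Q{\left(T \right)} = - \frac{T T 5}{9} = - \frac{T^{2} \cdot 5}{9} = - \frac{5 T^{2}}{9}$)
$Q{\left(k \right)} - 4703 = - \frac{5 \left(- \frac{7}{174}\right)^{2}}{9} - 4703 = \left(- \frac{5}{9}\right) \frac{49}{30276} - 4703 = - \frac{245}{272484} - 4703 = - \frac{1281492497}{272484}$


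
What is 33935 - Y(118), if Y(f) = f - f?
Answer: 33935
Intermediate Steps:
Y(f) = 0
33935 - Y(118) = 33935 - 1*0 = 33935 + 0 = 33935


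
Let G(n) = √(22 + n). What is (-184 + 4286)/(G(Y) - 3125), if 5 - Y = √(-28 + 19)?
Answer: 4102/(-3125 + √3*√(9 - I)) ≈ -1.3148 + 0.00012147*I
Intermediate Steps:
Y = 5 - 3*I (Y = 5 - √(-28 + 19) = 5 - √(-9) = 5 - 3*I ≈ 5.0 - 3.0*I)
(-184 + 4286)/(G(Y) - 3125) = (-184 + 4286)/(√(22 + (5 - 3*I)) - 3125) = 4102/(√(27 - 3*I) - 3125) = 4102/(-3125 + √(27 - 3*I))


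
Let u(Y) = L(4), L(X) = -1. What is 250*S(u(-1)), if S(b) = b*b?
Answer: 250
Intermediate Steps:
u(Y) = -1
S(b) = b²
250*S(u(-1)) = 250*(-1)² = 250*1 = 250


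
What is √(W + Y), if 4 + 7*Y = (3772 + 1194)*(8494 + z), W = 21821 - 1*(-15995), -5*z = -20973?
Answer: √225986770/5 ≈ 3006.6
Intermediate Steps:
z = 20973/5 (z = -⅕*(-20973) = 20973/5 ≈ 4194.6)
W = 37816 (W = 21821 + 15995 = 37816)
Y = 45008274/5 (Y = -4/7 + ((3772 + 1194)*(8494 + 20973/5))/7 = -4/7 + (4966*(63443/5))/7 = -4/7 + (⅐)*(315057938/5) = -4/7 + 315057938/35 = 45008274/5 ≈ 9.0016e+6)
√(W + Y) = √(37816 + 45008274/5) = √(45197354/5) = √225986770/5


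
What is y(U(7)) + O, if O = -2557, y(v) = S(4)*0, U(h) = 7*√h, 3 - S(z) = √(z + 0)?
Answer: -2557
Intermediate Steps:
S(z) = 3 - √z (S(z) = 3 - √(z + 0) = 3 - √z)
y(v) = 0 (y(v) = (3 - √4)*0 = (3 - 1*2)*0 = (3 - 2)*0 = 1*0 = 0)
y(U(7)) + O = 0 - 2557 = -2557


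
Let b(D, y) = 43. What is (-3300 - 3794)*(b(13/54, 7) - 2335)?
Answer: 16259448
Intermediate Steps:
(-3300 - 3794)*(b(13/54, 7) - 2335) = (-3300 - 3794)*(43 - 2335) = -7094*(-2292) = 16259448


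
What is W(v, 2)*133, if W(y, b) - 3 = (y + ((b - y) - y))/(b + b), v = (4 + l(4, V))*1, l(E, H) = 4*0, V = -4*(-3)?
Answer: 665/2 ≈ 332.50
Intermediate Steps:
V = 12
l(E, H) = 0
v = 4 (v = (4 + 0)*1 = 4*1 = 4)
W(y, b) = 3 + (b - y)/(2*b) (W(y, b) = 3 + (y + ((b - y) - y))/(b + b) = 3 + (y + (b - 2*y))/((2*b)) = 3 + (b - y)*(1/(2*b)) = 3 + (b - y)/(2*b))
W(v, 2)*133 = ((½)*(-1*4 + 7*2)/2)*133 = ((½)*(½)*(-4 + 14))*133 = ((½)*(½)*10)*133 = (5/2)*133 = 665/2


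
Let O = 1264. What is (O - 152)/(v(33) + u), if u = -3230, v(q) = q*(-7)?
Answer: -1112/3461 ≈ -0.32129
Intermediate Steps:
v(q) = -7*q
(O - 152)/(v(33) + u) = (1264 - 152)/(-7*33 - 3230) = 1112/(-231 - 3230) = 1112/(-3461) = 1112*(-1/3461) = -1112/3461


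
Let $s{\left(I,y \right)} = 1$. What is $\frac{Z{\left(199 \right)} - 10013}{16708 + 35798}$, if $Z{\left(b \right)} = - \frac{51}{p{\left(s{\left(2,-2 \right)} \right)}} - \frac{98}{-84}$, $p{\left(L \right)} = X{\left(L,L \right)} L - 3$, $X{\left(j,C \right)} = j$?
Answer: $- \frac{29959}{157518} \approx -0.19019$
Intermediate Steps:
$p{\left(L \right)} = -3 + L^{2}$ ($p{\left(L \right)} = L L - 3 = L^{2} - 3 = -3 + L^{2}$)
$Z{\left(b \right)} = \frac{80}{3}$ ($Z{\left(b \right)} = - \frac{51}{-3 + 1^{2}} - \frac{98}{-84} = - \frac{51}{-3 + 1} - - \frac{7}{6} = - \frac{51}{-2} + \frac{7}{6} = \left(-51\right) \left(- \frac{1}{2}\right) + \frac{7}{6} = \frac{51}{2} + \frac{7}{6} = \frac{80}{3}$)
$\frac{Z{\left(199 \right)} - 10013}{16708 + 35798} = \frac{\frac{80}{3} - 10013}{16708 + 35798} = \frac{\frac{80}{3} + \left(-20209 + 10196\right)}{52506} = \left(\frac{80}{3} - 10013\right) \frac{1}{52506} = \left(- \frac{29959}{3}\right) \frac{1}{52506} = - \frac{29959}{157518}$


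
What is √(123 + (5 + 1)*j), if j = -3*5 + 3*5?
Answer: √123 ≈ 11.091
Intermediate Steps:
j = 0 (j = -15 + 15 = 0)
√(123 + (5 + 1)*j) = √(123 + (5 + 1)*0) = √(123 + 6*0) = √(123 + 0) = √123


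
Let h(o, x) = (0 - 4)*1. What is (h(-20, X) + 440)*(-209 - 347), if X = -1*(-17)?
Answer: -242416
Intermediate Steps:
X = 17
h(o, x) = -4 (h(o, x) = -4*1 = -4)
(h(-20, X) + 440)*(-209 - 347) = (-4 + 440)*(-209 - 347) = 436*(-556) = -242416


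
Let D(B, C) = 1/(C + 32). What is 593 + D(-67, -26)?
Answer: 3559/6 ≈ 593.17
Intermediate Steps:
D(B, C) = 1/(32 + C)
593 + D(-67, -26) = 593 + 1/(32 - 26) = 593 + 1/6 = 593 + ⅙ = 3559/6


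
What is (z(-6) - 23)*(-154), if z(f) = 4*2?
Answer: 2310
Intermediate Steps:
z(f) = 8
(z(-6) - 23)*(-154) = (8 - 23)*(-154) = -15*(-154) = 2310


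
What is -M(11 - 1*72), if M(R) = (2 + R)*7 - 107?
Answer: 520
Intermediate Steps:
M(R) = -93 + 7*R (M(R) = (14 + 7*R) - 107 = -93 + 7*R)
-M(11 - 1*72) = -(-93 + 7*(11 - 1*72)) = -(-93 + 7*(11 - 72)) = -(-93 + 7*(-61)) = -(-93 - 427) = -1*(-520) = 520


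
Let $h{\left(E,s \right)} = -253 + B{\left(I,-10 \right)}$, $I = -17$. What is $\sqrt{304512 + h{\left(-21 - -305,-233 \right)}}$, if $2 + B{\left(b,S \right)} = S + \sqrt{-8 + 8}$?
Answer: $\sqrt{304247} \approx 551.59$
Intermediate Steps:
$B{\left(b,S \right)} = -2 + S$ ($B{\left(b,S \right)} = -2 + \left(S + \sqrt{-8 + 8}\right) = -2 + \left(S + \sqrt{0}\right) = -2 + \left(S + 0\right) = -2 + S$)
$h{\left(E,s \right)} = -265$ ($h{\left(E,s \right)} = -253 - 12 = -265$)
$\sqrt{304512 + h{\left(-21 - -305,-233 \right)}} = \sqrt{304512 - 265} = \sqrt{304247}$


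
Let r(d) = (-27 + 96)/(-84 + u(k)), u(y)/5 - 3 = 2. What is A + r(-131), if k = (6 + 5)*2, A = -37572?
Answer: -2216817/59 ≈ -37573.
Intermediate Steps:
k = 22 (k = 11*2 = 22)
u(y) = 25 (u(y) = 15 + 5*2 = 15 + 10 = 25)
r(d) = -69/59 (r(d) = (-27 + 96)/(-84 + 25) = 69/(-59) = 69*(-1/59) = -69/59)
A + r(-131) = -37572 - 69/59 = -2216817/59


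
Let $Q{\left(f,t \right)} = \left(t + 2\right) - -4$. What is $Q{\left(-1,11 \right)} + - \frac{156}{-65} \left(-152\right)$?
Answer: $- \frac{1739}{5} \approx -347.8$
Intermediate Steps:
$Q{\left(f,t \right)} = 6 + t$ ($Q{\left(f,t \right)} = \left(2 + t\right) + 4 = 6 + t$)
$Q{\left(-1,11 \right)} + - \frac{156}{-65} \left(-152\right) = \left(6 + 11\right) + - \frac{156}{-65} \left(-152\right) = 17 + \left(-156\right) \left(- \frac{1}{65}\right) \left(-152\right) = 17 + \frac{12}{5} \left(-152\right) = 17 - \frac{1824}{5} = - \frac{1739}{5}$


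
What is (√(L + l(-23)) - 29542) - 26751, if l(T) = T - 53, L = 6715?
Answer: -56293 + √6639 ≈ -56212.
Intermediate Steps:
l(T) = -53 + T
(√(L + l(-23)) - 29542) - 26751 = (√(6715 + (-53 - 23)) - 29542) - 26751 = (√(6715 - 76) - 29542) - 26751 = (√6639 - 29542) - 26751 = (-29542 + √6639) - 26751 = -56293 + √6639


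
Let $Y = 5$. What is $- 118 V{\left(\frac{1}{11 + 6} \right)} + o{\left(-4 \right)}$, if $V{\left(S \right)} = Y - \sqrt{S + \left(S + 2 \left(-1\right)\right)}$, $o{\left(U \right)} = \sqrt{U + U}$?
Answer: $-590 + 2 i \sqrt{2} + \frac{472 i \sqrt{34}}{17} \approx -590.0 + 164.72 i$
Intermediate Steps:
$o{\left(U \right)} = \sqrt{2} \sqrt{U}$ ($o{\left(U \right)} = \sqrt{2 U} = \sqrt{2} \sqrt{U}$)
$V{\left(S \right)} = 5 - \sqrt{-2 + 2 S}$ ($V{\left(S \right)} = 5 - \sqrt{S + \left(S + 2 \left(-1\right)\right)} = 5 - \sqrt{S + \left(S - 2\right)} = 5 - \sqrt{S + \left(-2 + S\right)} = 5 - \sqrt{-2 + 2 S}$)
$- 118 V{\left(\frac{1}{11 + 6} \right)} + o{\left(-4 \right)} = - 118 \left(5 - \sqrt{-2 + \frac{2}{11 + 6}}\right) + \sqrt{2} \sqrt{-4} = - 118 \left(5 - \sqrt{-2 + \frac{2}{17}}\right) + \sqrt{2} \cdot 2 i = - 118 \left(5 - \sqrt{-2 + 2 \cdot \frac{1}{17}}\right) + 2 i \sqrt{2} = - 118 \left(5 - \sqrt{-2 + \frac{2}{17}}\right) + 2 i \sqrt{2} = - 118 \left(5 - \sqrt{- \frac{32}{17}}\right) + 2 i \sqrt{2} = - 118 \left(5 - \frac{4 i \sqrt{34}}{17}\right) + 2 i \sqrt{2} = \left(-590 + \frac{472 i \sqrt{34}}{17}\right) + 2 i \sqrt{2} = -590 + 2 i \sqrt{2} + \frac{472 i \sqrt{34}}{17}$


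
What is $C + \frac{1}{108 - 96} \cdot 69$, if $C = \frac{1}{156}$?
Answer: $\frac{449}{78} \approx 5.7564$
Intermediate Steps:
$C = \frac{1}{156} \approx 0.0064103$
$C + \frac{1}{108 - 96} \cdot 69 = \frac{1}{156} + \frac{1}{108 - 96} \cdot 69 = \frac{1}{156} + \frac{1}{12} \cdot 69 = \frac{1}{156} + \frac{23}{4} = \frac{449}{78}$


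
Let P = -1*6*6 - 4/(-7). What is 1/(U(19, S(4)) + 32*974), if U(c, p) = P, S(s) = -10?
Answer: 7/217928 ≈ 3.2121e-5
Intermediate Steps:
P = -248/7 (P = -6*6 - 4*(-⅐) = -36 + 4/7 = -248/7 ≈ -35.429)
U(c, p) = -248/7
1/(U(19, S(4)) + 32*974) = 1/(-248/7 + 32*974) = 1/(-248/7 + 31168) = 1/(217928/7) = 7/217928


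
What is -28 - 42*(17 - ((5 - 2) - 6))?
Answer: -868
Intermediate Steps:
-28 - 42*(17 - ((5 - 2) - 6)) = -28 - 42*(17 - (3 - 6)) = -28 - 42*(17 - 1*(-3)) = -28 - 42*(17 + 3) = -28 - 42*20 = -28 - 840 = -868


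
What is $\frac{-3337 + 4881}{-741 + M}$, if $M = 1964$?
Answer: $\frac{1544}{1223} \approx 1.2625$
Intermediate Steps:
$\frac{-3337 + 4881}{-741 + M} = \frac{-3337 + 4881}{-741 + 1964} = \frac{1544}{1223}$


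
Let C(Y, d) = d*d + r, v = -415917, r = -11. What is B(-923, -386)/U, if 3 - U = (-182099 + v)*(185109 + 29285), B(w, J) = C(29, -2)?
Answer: -7/128211042307 ≈ -5.4597e-11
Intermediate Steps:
C(Y, d) = -11 + d² (C(Y, d) = d*d - 11 = d² - 11 = -11 + d²)
B(w, J) = -7 (B(w, J) = -11 + (-2)² = -11 + 4 = -7)
U = 128211042307 (U = 3 - (-182099 - 415917)*(185109 + 29285) = 3 - (-598016)*214394 = 3 - 1*(-128211042304) = 3 + 128211042304 = 128211042307)
B(-923, -386)/U = -7/128211042307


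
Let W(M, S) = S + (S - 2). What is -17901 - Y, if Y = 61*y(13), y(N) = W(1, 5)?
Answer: -18389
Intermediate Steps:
W(M, S) = -2 + 2*S (W(M, S) = S + (-2 + S) = -2 + 2*S)
y(N) = 8 (y(N) = -2 + 2*5 = -2 + 10 = 8)
Y = 488 (Y = 61*8 = 488)
-17901 - Y = -17901 - 1*488 = -17901 - 488 = -18389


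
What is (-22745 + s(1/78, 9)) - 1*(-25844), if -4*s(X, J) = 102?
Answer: 6147/2 ≈ 3073.5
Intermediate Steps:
s(X, J) = -51/2 (s(X, J) = -¼*102 = -51/2)
(-22745 + s(1/78, 9)) - 1*(-25844) = (-22745 - 51/2) - 1*(-25844) = -45541/2 + 25844 = 6147/2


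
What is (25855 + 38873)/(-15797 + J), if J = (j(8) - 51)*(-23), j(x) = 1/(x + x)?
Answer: -1035648/234007 ≈ -4.4257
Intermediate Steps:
j(x) = 1/(2*x)
J = 18745/16 (J = ((½)/8 - 51)*(-23) = ((½)*(⅛) - 51)*(-23) = (1/16 - 51)*(-23) = -815/16*(-23) = 18745/16 ≈ 1171.6)
(25855 + 38873)/(-15797 + J) = (25855 + 38873)/(-15797 + 18745/16) = 64728/(-234007/16) = 64728*(-16/234007) = -1035648/234007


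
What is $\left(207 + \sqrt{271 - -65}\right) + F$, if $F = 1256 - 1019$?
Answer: $444 + 4 \sqrt{21} \approx 462.33$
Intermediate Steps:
$F = 237$
$\left(207 + \sqrt{271 - -65}\right) + F = \left(207 + \sqrt{271 - -65}\right) + 237 = \left(207 + \sqrt{271 + 65}\right) + 237 = \left(207 + \sqrt{336}\right) + 237 = \left(207 + 4 \sqrt{21}\right) + 237 = 444 + 4 \sqrt{21}$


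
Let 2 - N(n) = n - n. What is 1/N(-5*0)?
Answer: ½ ≈ 0.50000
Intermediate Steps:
N(n) = 2 (N(n) = 2 - (n - n) = 2 - 1*0 = 2 + 0 = 2)
1/N(-5*0) = 1/2 = ½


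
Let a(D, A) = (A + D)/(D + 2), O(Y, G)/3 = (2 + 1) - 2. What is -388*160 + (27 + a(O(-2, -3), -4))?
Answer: -310266/5 ≈ -62053.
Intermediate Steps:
O(Y, G) = 3 (O(Y, G) = 3*((2 + 1) - 2) = 3*(3 - 2) = 3*1 = 3)
a(D, A) = (A + D)/(2 + D)
-388*160 + (27 + a(O(-2, -3), -4)) = -388*160 + (27 + (-4 + 3)/(2 + 3)) = -62080 + (27 - 1/5) = -62080 + 134/5 = -310266/5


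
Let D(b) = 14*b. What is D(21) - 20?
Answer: 274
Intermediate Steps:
D(21) - 20 = 14*21 - 20 = 294 - 20 = 274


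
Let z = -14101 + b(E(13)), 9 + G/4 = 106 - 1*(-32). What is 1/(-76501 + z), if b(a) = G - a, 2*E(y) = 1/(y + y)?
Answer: -52/4684473 ≈ -1.1101e-5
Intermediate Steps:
G = 516 (G = -36 + 4*(106 - 1*(-32)) = -36 + 4*(106 + 32) = -36 + 4*138 = -36 + 552 = 516)
E(y) = 1/(4*y) (E(y) = 1/(2*(y + y)) = 1/(2*((2*y))) = (1/(2*y))/2 = 1/(4*y))
b(a) = 516 - a
z = -706421/52 (z = -14101 + (516 - 1/(4*13)) = -14101 + (516 - 1*1/52) = -14101 + (516 - 1/52) = -14101 + 26831/52 = -706421/52 ≈ -13585.)
1/(-76501 + z) = 1/(-76501 - 706421/52) = 1/(-4684473/52) = -52/4684473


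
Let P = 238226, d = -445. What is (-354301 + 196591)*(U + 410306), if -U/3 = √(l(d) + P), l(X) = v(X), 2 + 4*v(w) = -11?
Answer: -64709359260 + 236565*√952891 ≈ -6.4478e+10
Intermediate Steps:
v(w) = -13/4 (v(w) = -½ + (¼)*(-11) = -½ - 11/4 = -13/4)
l(X) = -13/4
U = -3*√952891/2 (U = -3*√(-13/4 + 238226) = -3*√952891/2 ≈ -1464.2)
(-354301 + 196591)*(U + 410306) = (-354301 + 196591)*(-3*√952891/2 + 410306) = -157710*(410306 - 3*√952891/2) = -64709359260 + 236565*√952891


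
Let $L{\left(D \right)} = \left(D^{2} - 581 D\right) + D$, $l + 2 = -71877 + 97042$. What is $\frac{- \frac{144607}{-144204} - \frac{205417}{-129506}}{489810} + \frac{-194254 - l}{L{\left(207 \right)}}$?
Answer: $\frac{22300952647984263931}{7847503394315308776} \approx 2.8418$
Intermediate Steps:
$l = 25163$ ($l = -2 + \left(-71877 + 97042\right) = -2 + 25165 = 25163$)
$L{\left(D \right)} = D^{2} - 580 D$
$\frac{- \frac{144607}{-144204} - \frac{205417}{-129506}}{489810} + \frac{-194254 - l}{L{\left(207 \right)}} = \frac{- \frac{144607}{-144204} - \frac{205417}{-129506}}{489810} + \frac{-194254 - 25163}{207 \left(-580 + 207\right)} = \left(\left(-144607\right) \left(- \frac{1}{144204}\right) - - \frac{205417}{129506}\right) \frac{1}{489810} + \frac{-194254 - 25163}{207 \left(-373\right)} = \left(\frac{144607}{144204} + \frac{205417}{129506}\right) \frac{1}{489810} - \frac{219417}{-77211} = \frac{24174713605}{9337641612} \cdot \frac{1}{489810} - - \frac{73139}{25737} = \frac{4834942721}{914734047594744} + \frac{73139}{25737} = \frac{22300952647984263931}{7847503394315308776}$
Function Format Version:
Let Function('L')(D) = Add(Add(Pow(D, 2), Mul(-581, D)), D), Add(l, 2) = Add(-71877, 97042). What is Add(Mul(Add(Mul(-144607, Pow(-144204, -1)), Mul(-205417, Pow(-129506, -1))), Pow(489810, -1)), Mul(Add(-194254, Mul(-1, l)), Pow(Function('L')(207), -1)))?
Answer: Rational(22300952647984263931, 7847503394315308776) ≈ 2.8418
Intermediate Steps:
l = 25163 (l = Add(-2, Add(-71877, 97042)) = Add(-2, 25165) = 25163)
Function('L')(D) = Add(Pow(D, 2), Mul(-580, D))
Add(Mul(Add(Mul(-144607, Pow(-144204, -1)), Mul(-205417, Pow(-129506, -1))), Pow(489810, -1)), Mul(Add(-194254, Mul(-1, l)), Pow(Function('L')(207), -1))) = Add(Mul(Add(Mul(-144607, Pow(-144204, -1)), Mul(-205417, Pow(-129506, -1))), Pow(489810, -1)), Mul(Add(-194254, Mul(-1, 25163)), Pow(Mul(207, Add(-580, 207)), -1))) = Add(Mul(Add(Mul(-144607, Rational(-1, 144204)), Mul(-205417, Rational(-1, 129506))), Rational(1, 489810)), Mul(Add(-194254, -25163), Pow(Mul(207, -373), -1))) = Add(Mul(Add(Rational(144607, 144204), Rational(205417, 129506)), Rational(1, 489810)), Mul(-219417, Pow(-77211, -1))) = Add(Mul(Rational(24174713605, 9337641612), Rational(1, 489810)), Mul(-219417, Rational(-1, 77211))) = Add(Rational(4834942721, 914734047594744), Rational(73139, 25737)) = Rational(22300952647984263931, 7847503394315308776)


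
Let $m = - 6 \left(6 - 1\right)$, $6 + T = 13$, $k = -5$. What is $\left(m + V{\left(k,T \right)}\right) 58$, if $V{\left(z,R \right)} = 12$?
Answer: $-1044$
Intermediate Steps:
$T = 7$ ($T = -6 + 13 = 7$)
$m = -30$ ($m = \left(-6\right) 5 = -30$)
$\left(m + V{\left(k,T \right)}\right) 58 = \left(-30 + 12\right) 58 = \left(-18\right) 58 = -1044$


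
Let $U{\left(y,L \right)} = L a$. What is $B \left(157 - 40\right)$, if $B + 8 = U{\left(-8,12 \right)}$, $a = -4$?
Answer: $-6552$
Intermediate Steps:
$U{\left(y,L \right)} = - 4 L$ ($U{\left(y,L \right)} = L \left(-4\right) = - 4 L$)
$B = -56$ ($B = -8 - 48 = -56$)
$B \left(157 - 40\right) = - 56 \left(157 - 40\right) = \left(-56\right) 117 = -6552$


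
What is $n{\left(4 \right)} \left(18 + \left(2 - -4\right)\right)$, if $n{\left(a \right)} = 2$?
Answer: $48$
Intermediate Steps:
$n{\left(4 \right)} \left(18 + \left(2 - -4\right)\right) = 2 \left(18 + \left(2 - -4\right)\right) = 2 \left(18 + \left(2 + 4\right)\right) = 2 \left(18 + 6\right) = 2 \cdot 24 = 48$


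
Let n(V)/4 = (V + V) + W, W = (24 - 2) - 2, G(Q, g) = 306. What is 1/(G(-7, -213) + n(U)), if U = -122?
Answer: -1/590 ≈ -0.0016949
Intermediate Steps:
W = 20 (W = 22 - 2 = 20)
n(V) = 80 + 8*V (n(V) = 4*((V + V) + 20) = 4*(2*V + 20) = 4*(20 + 2*V) = 80 + 8*V)
1/(G(-7, -213) + n(U)) = 1/(306 + (80 + 8*(-122))) = 1/(306 + (80 - 976)) = 1/(306 - 896) = 1/(-590) = -1/590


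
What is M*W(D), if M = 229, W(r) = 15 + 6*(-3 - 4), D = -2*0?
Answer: -6183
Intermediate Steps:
D = 0
W(r) = -27 (W(r) = 15 + 6*(-7) = 15 - 42 = -27)
M*W(D) = 229*(-27) = -6183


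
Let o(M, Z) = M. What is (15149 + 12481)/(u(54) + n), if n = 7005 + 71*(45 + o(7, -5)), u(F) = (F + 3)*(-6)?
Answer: 5526/2071 ≈ 2.6683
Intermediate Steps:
u(F) = -18 - 6*F (u(F) = (3 + F)*(-6) = -18 - 6*F)
n = 10697 (n = 7005 + 71*(45 + 7) = 7005 + 71*52 = 7005 + 3692 = 10697)
(15149 + 12481)/(u(54) + n) = (15149 + 12481)/((-18 - 6*54) + 10697) = 27630/((-18 - 324) + 10697) = 27630/(-342 + 10697) = 27630/10355 = 27630*(1/10355) = 5526/2071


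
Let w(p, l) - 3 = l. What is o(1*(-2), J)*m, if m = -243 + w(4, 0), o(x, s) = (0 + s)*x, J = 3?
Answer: 1440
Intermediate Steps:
w(p, l) = 3 + l
o(x, s) = s*x
m = -240 (m = -243 + (3 + 0) = -243 + 3 = -240)
o(1*(-2), J)*m = (3*(1*(-2)))*(-240) = (3*(-2))*(-240) = -6*(-240) = 1440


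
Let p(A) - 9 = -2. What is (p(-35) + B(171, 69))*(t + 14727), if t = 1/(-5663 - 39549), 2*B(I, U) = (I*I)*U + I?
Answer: 671767734254561/45212 ≈ 1.4858e+10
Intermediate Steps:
B(I, U) = I/2 + U*I²/2 (B(I, U) = ((I*I)*U + I)/2 = (I²*U + I)/2 = (U*I² + I)/2 = (I + U*I²)/2 = I/2 + U*I²/2)
p(A) = 7 (p(A) = 9 - 2 = 7)
t = -1/45212 (t = 1/(-45212) = -1/45212 ≈ -2.2118e-5)
(p(-35) + B(171, 69))*(t + 14727) = (7 + (½)*171*(1 + 171*69))*(-1/45212 + 14727) = (7 + (½)*171*(1 + 11799))*(665837123/45212) = (7 + (½)*171*11800)*(665837123/45212) = (7 + 1008900)*(665837123/45212) = 1008907*(665837123/45212) = 671767734254561/45212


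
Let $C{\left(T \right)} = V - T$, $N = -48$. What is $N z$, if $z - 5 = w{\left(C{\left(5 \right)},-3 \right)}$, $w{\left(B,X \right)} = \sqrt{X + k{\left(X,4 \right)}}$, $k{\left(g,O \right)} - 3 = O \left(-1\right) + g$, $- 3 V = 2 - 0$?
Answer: $-240 - 48 i \sqrt{7} \approx -240.0 - 127.0 i$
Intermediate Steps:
$V = - \frac{2}{3}$ ($V = - \frac{2 - 0}{3} = - \frac{2 + 0}{3} = \left(- \frac{1}{3}\right) 2 = - \frac{2}{3} \approx -0.66667$)
$k{\left(g,O \right)} = 3 + g - O$ ($k{\left(g,O \right)} = 3 + \left(O \left(-1\right) + g\right) = 3 - \left(O - g\right) = 3 + g - O$)
$C{\left(T \right)} = - \frac{2}{3} - T$
$w{\left(B,X \right)} = \sqrt{-1 + 2 X}$ ($w{\left(B,X \right)} = \sqrt{X + \left(3 + X - 4\right)} = \sqrt{X + \left(-1 + X\right)} = \sqrt{-1 + 2 X}$)
$z = 5 + i \sqrt{7}$ ($z = 5 + \sqrt{-1 + 2 \left(-3\right)} = 5 + \sqrt{-1 - 6} = 5 + \sqrt{-7} = 5 + i \sqrt{7} \approx 5.0 + 2.6458 i$)
$N z = - 48 \left(5 + i \sqrt{7}\right) = -240 - 48 i \sqrt{7}$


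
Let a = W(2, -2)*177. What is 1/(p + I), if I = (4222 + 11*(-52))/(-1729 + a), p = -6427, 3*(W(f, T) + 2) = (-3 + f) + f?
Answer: -1012/6505949 ≈ -0.00015555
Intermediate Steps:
W(f, T) = -3 + 2*f/3 (W(f, T) = -2 + ((-3 + f) + f)/3 = -2 + (-3 + 2*f)/3 = -2 + (-1 + 2*f/3) = -3 + 2*f/3)
a = -295 (a = (-3 + (2/3)*2)*177 = (-3 + 4/3)*177 = -5/3*177 = -295)
I = -1825/1012 (I = (4222 + 11*(-52))/(-1729 - 295) = (4222 - 572)/(-2024) = 3650*(-1/2024) = -1825/1012 ≈ -1.8034)
1/(p + I) = 1/(-6427 - 1825/1012) = 1/(-6505949/1012) = -1012/6505949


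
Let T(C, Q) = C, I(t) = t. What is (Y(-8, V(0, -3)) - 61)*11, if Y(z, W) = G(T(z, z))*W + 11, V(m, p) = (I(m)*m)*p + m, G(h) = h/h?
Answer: -550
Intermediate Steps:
G(h) = 1
V(m, p) = m + p*m**2 (V(m, p) = (m*m)*p + m = m**2*p + m = p*m**2 + m = m + p*m**2)
Y(z, W) = 11 + W (Y(z, W) = 1*W + 11 = W + 11 = 11 + W)
(Y(-8, V(0, -3)) - 61)*11 = ((11 + 0*(1 + 0*(-3))) - 61)*11 = ((11 + 0*(1 + 0)) - 61)*11 = ((11 + 0*1) - 61)*11 = ((11 + 0) - 61)*11 = (11 - 61)*11 = -50*11 = -550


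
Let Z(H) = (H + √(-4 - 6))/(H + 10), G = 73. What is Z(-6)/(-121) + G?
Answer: 17669/242 - I*√10/484 ≈ 73.012 - 0.0065336*I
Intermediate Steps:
Z(H) = (H + I*√10)/(10 + H) (Z(H) = (H + √(-10))/(10 + H) = (H + I*√10)/(10 + H))
Z(-6)/(-121) + G = ((-6 + I*√10)/(10 - 6))/(-121) + 73 = ((-6 + I*√10)/4)*(-1/121) + 73 = (-3/2 + I*√10/4)*(-1/121) + 73 = (3/242 - I*√10/484) + 73 = 17669/242 - I*√10/484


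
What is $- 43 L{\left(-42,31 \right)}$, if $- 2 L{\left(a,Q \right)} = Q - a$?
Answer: $\frac{3139}{2} \approx 1569.5$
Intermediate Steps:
$L{\left(a,Q \right)} = \frac{a}{2} - \frac{Q}{2}$ ($L{\left(a,Q \right)} = - \frac{Q - a}{2} = \frac{a}{2} - \frac{Q}{2}$)
$- 43 L{\left(-42,31 \right)} = - 43 \left(\frac{1}{2} \left(-42\right) - \frac{31}{2}\right) = - 43 \left(-21 - \frac{31}{2}\right) = \left(-43\right) \left(- \frac{73}{2}\right) = \frac{3139}{2}$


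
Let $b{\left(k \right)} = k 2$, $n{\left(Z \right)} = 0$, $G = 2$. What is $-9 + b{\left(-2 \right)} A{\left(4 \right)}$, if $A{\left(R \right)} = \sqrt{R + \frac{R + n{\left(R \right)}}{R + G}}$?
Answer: $-9 - \frac{4 \sqrt{42}}{3} \approx -17.641$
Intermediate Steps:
$A{\left(R \right)} = \sqrt{R + \frac{R}{2 + R}}$ ($A{\left(R \right)} = \sqrt{R + \frac{R + 0}{R + 2}} = \sqrt{R + \frac{R}{2 + R}}$)
$b{\left(k \right)} = 2 k$
$-9 + b{\left(-2 \right)} A{\left(4 \right)} = -9 + 2 \left(-2\right) \sqrt{\frac{4 \left(3 + 4\right)}{2 + 4}} = -9 - 4 \sqrt{4 \cdot \frac{1}{6} \cdot 7} = -9 - 4 \sqrt{\frac{14}{3}} = -9 - 4 \frac{\sqrt{42}}{3} = -9 - \frac{4 \sqrt{42}}{3}$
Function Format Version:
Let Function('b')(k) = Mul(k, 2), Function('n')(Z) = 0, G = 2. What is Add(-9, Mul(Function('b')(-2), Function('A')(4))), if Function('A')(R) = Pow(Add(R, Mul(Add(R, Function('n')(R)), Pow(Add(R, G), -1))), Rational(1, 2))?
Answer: Add(-9, Mul(Rational(-4, 3), Pow(42, Rational(1, 2)))) ≈ -17.641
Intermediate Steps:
Function('A')(R) = Pow(Add(R, Mul(R, Pow(Add(2, R), -1))), Rational(1, 2)) (Function('A')(R) = Pow(Add(R, Mul(Add(R, 0), Pow(Add(R, 2), -1))), Rational(1, 2)) = Pow(Add(R, Mul(R, Pow(Add(2, R), -1))), Rational(1, 2)))
Function('b')(k) = Mul(2, k)
Add(-9, Mul(Function('b')(-2), Function('A')(4))) = Add(-9, Mul(Mul(2, -2), Pow(Mul(4, Pow(Add(2, 4), -1), Add(3, 4)), Rational(1, 2)))) = Add(-9, Mul(-4, Pow(Mul(4, Pow(6, -1), 7), Rational(1, 2)))) = Add(-9, Mul(-4, Pow(Mul(4, Rational(1, 6), 7), Rational(1, 2)))) = Add(-9, Mul(-4, Pow(Rational(14, 3), Rational(1, 2)))) = Add(-9, Mul(-4, Mul(Rational(1, 3), Pow(42, Rational(1, 2))))) = Add(-9, Mul(Rational(-4, 3), Pow(42, Rational(1, 2))))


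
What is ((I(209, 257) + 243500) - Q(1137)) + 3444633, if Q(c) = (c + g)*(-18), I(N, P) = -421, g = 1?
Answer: 3708196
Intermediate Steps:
Q(c) = -18 - 18*c (Q(c) = (c + 1)*(-18) = (1 + c)*(-18) = -18 - 18*c)
((I(209, 257) + 243500) - Q(1137)) + 3444633 = ((-421 + 243500) - (-18 - 18*1137)) + 3444633 = (243079 - (-18 - 20466)) + 3444633 = (243079 - 1*(-20484)) + 3444633 = (243079 + 20484) + 3444633 = 263563 + 3444633 = 3708196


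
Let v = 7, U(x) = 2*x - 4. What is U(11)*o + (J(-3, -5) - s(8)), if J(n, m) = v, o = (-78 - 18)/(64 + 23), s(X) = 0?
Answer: -373/29 ≈ -12.862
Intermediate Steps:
U(x) = -4 + 2*x
o = -32/29 (o = -96/87 = -96*1/87 = -32/29 ≈ -1.1034)
J(n, m) = 7
U(11)*o + (J(-3, -5) - s(8)) = (-4 + 2*11)*(-32/29) + (7 - 1*0) = (-4 + 22)*(-32/29) + (7 + 0) = 18*(-32/29) + 7 = -576/29 + 7 = -373/29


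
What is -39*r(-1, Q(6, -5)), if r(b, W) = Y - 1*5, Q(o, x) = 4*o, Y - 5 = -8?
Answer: 312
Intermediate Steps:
Y = -3 (Y = 5 - 8 = -3)
r(b, W) = -8 (r(b, W) = -3 - 1*5 = -3 - 5 = -8)
-39*r(-1, Q(6, -5)) = -39*(-8) = 312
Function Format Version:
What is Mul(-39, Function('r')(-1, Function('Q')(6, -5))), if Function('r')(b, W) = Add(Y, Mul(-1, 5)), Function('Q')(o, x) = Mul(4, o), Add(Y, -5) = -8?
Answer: 312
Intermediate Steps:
Y = -3 (Y = Add(5, -8) = -3)
Function('r')(b, W) = -8 (Function('r')(b, W) = Add(-3, Mul(-1, 5)) = Add(-3, -5) = -8)
Mul(-39, Function('r')(-1, Function('Q')(6, -5))) = Mul(-39, -8) = 312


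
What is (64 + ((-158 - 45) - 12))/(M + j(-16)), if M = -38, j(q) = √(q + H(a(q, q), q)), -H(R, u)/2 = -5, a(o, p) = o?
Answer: 2869/725 + 151*I*√6/1450 ≈ 3.9572 + 0.25508*I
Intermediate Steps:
H(R, u) = 10 (H(R, u) = -2*(-5) = 10)
j(q) = √(10 + q) (j(q) = √(q + 10) = √(10 + q))
(64 + ((-158 - 45) - 12))/(M + j(-16)) = (64 + ((-158 - 45) - 12))/(-38 + √(10 - 16)) = (64 + (-203 - 12))/(-38 + √(-6)) = (64 - 215)/(-38 + I*√6) = -151/(-38 + I*√6)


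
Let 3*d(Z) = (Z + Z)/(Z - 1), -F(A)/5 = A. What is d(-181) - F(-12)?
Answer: -16199/273 ≈ -59.337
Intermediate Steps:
F(A) = -5*A
d(Z) = 2*Z/(3*(-1 + Z)) (d(Z) = ((Z + Z)/(Z - 1))/3 = ((2*Z)/(-1 + Z))/3 = (2*Z/(-1 + Z))/3 = 2*Z/(3*(-1 + Z)))
d(-181) - F(-12) = (⅔)*(-181)/(-1 - 181) - (-5)*(-12) = (⅔)*(-181)/(-182) - 1*60 = (⅔)*(-181)*(-1/182) - 60 = 181/273 - 60 = -16199/273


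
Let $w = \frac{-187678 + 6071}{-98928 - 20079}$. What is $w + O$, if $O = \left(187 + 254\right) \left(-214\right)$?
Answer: $- \frac{11230985011}{119007} \approx -94373.0$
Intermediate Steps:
$w = \frac{181607}{119007}$ ($w = - \frac{181607}{-119007} = \left(-181607\right) \left(- \frac{1}{119007}\right) = \frac{181607}{119007} \approx 1.526$)
$O = -94374$ ($O = 441 \left(-214\right) = -94374$)
$w + O = \frac{181607}{119007} - 94374 = - \frac{11230985011}{119007}$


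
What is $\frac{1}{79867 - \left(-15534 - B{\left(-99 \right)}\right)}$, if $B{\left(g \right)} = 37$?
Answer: $\frac{1}{95438} \approx 1.0478 \cdot 10^{-5}$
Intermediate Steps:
$\frac{1}{79867 - \left(-15534 - B{\left(-99 \right)}\right)} = \frac{1}{79867 + \left(\left(37 + 33303\right) - 17769\right)} = \frac{1}{79867 + \left(33340 - 17769\right)} = \frac{1}{79867 + 15571} = \frac{1}{95438}$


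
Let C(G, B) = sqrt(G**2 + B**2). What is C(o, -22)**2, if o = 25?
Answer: 1109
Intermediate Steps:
C(G, B) = sqrt(B**2 + G**2)
C(o, -22)**2 = (sqrt((-22)**2 + 25**2))**2 = (sqrt(484 + 625))**2 = (sqrt(1109))**2 = 1109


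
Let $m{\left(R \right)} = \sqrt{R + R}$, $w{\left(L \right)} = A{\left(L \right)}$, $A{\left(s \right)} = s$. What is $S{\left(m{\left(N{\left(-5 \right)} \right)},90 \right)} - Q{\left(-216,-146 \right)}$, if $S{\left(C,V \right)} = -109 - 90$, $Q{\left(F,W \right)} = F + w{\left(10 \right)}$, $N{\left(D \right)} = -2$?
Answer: $7$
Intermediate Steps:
$w{\left(L \right)} = L$
$Q{\left(F,W \right)} = 10 + F$ ($Q{\left(F,W \right)} = F + 10 = 10 + F$)
$m{\left(R \right)} = \sqrt{2} \sqrt{R}$ ($m{\left(R \right)} = \sqrt{2 R} = \sqrt{2} \sqrt{R}$)
$S{\left(C,V \right)} = -199$ ($S{\left(C,V \right)} = -109 - 90 = -199$)
$S{\left(m{\left(N{\left(-5 \right)} \right)},90 \right)} - Q{\left(-216,-146 \right)} = -199 - \left(10 - 216\right) = -199 - -206 = -199 + 206 = 7$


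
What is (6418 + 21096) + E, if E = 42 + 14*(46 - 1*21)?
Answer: 27906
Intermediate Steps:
E = 392 (E = 42 + 14*(46 - 21) = 42 + 14*25 = 42 + 350 = 392)
(6418 + 21096) + E = (6418 + 21096) + 392 = 27514 + 392 = 27906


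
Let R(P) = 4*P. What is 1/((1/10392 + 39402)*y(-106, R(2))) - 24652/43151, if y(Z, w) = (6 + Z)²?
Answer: -12617681945721851/22086061822918750 ≈ -0.57130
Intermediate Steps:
1/((1/10392 + 39402)*y(-106, R(2))) - 24652/43151 = 1/((1/10392 + 39402)*((6 - 106)²)) - 24652/43151 = 1/((1/10392 + 39402)*((-100)²)) - 24652*1/43151 = 1/((409465585/10392)*10000) - 24652/43151 = (10392/409465585)*(1/10000) - 24652/43151 = 1299/511831981250 - 24652/43151 = -12617681945721851/22086061822918750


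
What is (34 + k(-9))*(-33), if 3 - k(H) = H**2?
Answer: 1452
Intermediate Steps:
k(H) = 3 - H**2
(34 + k(-9))*(-33) = (34 + (3 - 1*(-9)**2))*(-33) = (34 + (3 - 1*81))*(-33) = (34 + (3 - 81))*(-33) = (34 - 78)*(-33) = -44*(-33) = 1452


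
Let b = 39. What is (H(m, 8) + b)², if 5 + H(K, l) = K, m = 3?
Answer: 1369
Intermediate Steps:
H(K, l) = -5 + K
(H(m, 8) + b)² = ((-5 + 3) + 39)² = (-2 + 39)² = 37² = 1369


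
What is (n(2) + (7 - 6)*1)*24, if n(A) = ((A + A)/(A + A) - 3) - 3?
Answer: -96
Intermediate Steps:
n(A) = -5 (n(A) = ((2*A)/((2*A)) - 3) - 3 = ((2*A)*(1/(2*A)) - 3) - 3 = (1 - 3) - 3 = -2 - 3 = -5)
(n(2) + (7 - 6)*1)*24 = (-5 + (7 - 6)*1)*24 = (-5 + 1*1)*24 = (-5 + 1)*24 = -4*24 = -96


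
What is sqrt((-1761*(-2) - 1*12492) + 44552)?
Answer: sqrt(35582) ≈ 188.63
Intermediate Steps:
sqrt((-1761*(-2) - 1*12492) + 44552) = sqrt((3522 - 12492) + 44552) = sqrt(-8970 + 44552) = sqrt(35582)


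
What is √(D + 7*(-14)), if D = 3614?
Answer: 2*√879 ≈ 59.296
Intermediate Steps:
√(D + 7*(-14)) = √(3614 + 7*(-14)) = √(3614 - 98) = √3516 = 2*√879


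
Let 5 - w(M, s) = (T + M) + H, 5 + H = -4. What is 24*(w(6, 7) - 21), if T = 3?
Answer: -384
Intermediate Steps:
H = -9 (H = -5 - 4 = -9)
w(M, s) = 11 - M (w(M, s) = 5 - ((3 + M) - 9) = 5 - (-6 + M) = 5 + (6 - M) = 11 - M)
24*(w(6, 7) - 21) = 24*((11 - 1*6) - 21) = 24*((11 - 6) - 21) = 24*(5 - 21) = 24*(-16) = -384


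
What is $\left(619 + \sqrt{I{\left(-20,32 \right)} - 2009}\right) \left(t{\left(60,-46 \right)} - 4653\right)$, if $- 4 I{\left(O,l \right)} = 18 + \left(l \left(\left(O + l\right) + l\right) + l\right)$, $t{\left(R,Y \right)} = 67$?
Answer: $-2838734 - 2293 i \sqrt{9494} \approx -2.8387 \cdot 10^{6} - 2.2342 \cdot 10^{5} i$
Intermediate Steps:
$I{\left(O,l \right)} = - \frac{9}{2} - \frac{l}{4} - \frac{l \left(O + 2 l\right)}{4}$ ($I{\left(O,l \right)} = - \frac{18 + \left(l \left(\left(O + l\right) + l\right) + l\right)}{4} = - \frac{18 + \left(l \left(O + 2 l\right) + l\right)}{4} = - \frac{18 + \left(l + l \left(O + 2 l\right)\right)}{4} = - \frac{18 + l + l \left(O + 2 l\right)}{4} = - \frac{9}{2} - \frac{l}{4} - \frac{l \left(O + 2 l\right)}{4}$)
$\left(619 + \sqrt{I{\left(-20,32 \right)} - 2009}\right) \left(t{\left(60,-46 \right)} - 4653\right) = \left(619 + \sqrt{\left(- \frac{9}{2} - \frac{32^{2}}{2} - 8 - \left(-5\right) 32\right) - 2009}\right) \left(67 - 4653\right) = \left(619 + \sqrt{\left(- \frac{9}{2} - 512 - 8 + 160\right) - 2009}\right) \left(-4586\right) = \left(619 + \sqrt{- \frac{729}{2} - 2009}\right) \left(-4586\right) = \left(619 + \sqrt{- \frac{4747}{2}}\right) \left(-4586\right) = \left(619 + \frac{i \sqrt{9494}}{2}\right) \left(-4586\right) = -2838734 - 2293 i \sqrt{9494}$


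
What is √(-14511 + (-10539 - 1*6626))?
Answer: 2*I*√7919 ≈ 177.98*I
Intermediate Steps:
√(-14511 + (-10539 - 1*6626)) = √(-14511 + (-10539 - 6626)) = √(-14511 - 17165) = √(-31676) = 2*I*√7919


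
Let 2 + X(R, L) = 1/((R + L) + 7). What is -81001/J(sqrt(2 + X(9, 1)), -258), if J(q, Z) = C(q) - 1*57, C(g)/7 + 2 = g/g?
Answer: 81001/64 ≈ 1265.6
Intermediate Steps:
X(R, L) = -2 + 1/(7 + L + R) (X(R, L) = -2 + 1/((R + L) + 7) = -2 + 1/((L + R) + 7) = -2 + 1/(7 + L + R))
C(g) = -7 (C(g) = -14 + 7*(g/g) = -14 + 7*1 = -14 + 7 = -7)
J(q, Z) = -64 (J(q, Z) = -7 - 1*57 = -7 - 57 = -64)
-81001/J(sqrt(2 + X(9, 1)), -258) = -81001/(-64) = -81001*(-1/64) = 81001/64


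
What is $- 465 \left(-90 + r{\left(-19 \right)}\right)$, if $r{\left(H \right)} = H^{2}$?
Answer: $-126015$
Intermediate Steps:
$- 465 \left(-90 + r{\left(-19 \right)}\right) = - 465 \left(-90 + \left(-19\right)^{2}\right) = - 465 \left(-90 + 361\right) = \left(-465\right) 271 = -126015$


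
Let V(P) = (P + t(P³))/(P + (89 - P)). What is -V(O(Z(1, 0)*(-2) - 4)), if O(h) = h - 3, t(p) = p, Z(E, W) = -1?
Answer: 130/89 ≈ 1.4607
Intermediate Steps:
O(h) = -3 + h
V(P) = P/89 + P³/89 (V(P) = (P + P³)/(P + (89 - P)) = (P + P³)/89 = (P + P³)*(1/89) = P/89 + P³/89)
-V(O(Z(1, 0)*(-2) - 4)) = -(-3 + (-1*(-2) - 4))*(1 + (-3 + (-1*(-2) - 4))²)/89 = -(-3 + (2 - 4))*(1 + (-3 + (2 - 4))²)/89 = -(-3 - 2)*(1 + (-3 - 2)²)/89 = -(-5)*(1 + (-5)²)/89 = -(-5)*(1 + 25)/89 = -(-5)*26/89 = -1*(-130/89) = 130/89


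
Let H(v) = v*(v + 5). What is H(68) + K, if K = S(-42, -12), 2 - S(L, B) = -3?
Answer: 4969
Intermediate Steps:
H(v) = v*(5 + v)
S(L, B) = 5 (S(L, B) = 2 - 1*(-3) = 2 + 3 = 5)
K = 5
H(68) + K = 68*(5 + 68) + 5 = 68*73 + 5 = 4964 + 5 = 4969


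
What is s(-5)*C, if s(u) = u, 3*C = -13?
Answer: 65/3 ≈ 21.667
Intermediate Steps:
C = -13/3 (C = (1/3)*(-13) = -13/3 ≈ -4.3333)
s(-5)*C = -5*(-13/3) = 65/3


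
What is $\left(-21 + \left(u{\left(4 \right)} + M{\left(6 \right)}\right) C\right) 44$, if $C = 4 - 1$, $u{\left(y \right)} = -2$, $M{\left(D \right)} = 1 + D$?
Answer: $-264$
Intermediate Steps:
$C = 3$ ($C = 4 - 1 = 3$)
$\left(-21 + \left(u{\left(4 \right)} + M{\left(6 \right)}\right) C\right) 44 = \left(-21 + \left(-2 + \left(1 + 6\right)\right) 3\right) 44 = \left(-21 + \left(-2 + 7\right) 3\right) 44 = \left(-21 + 5 \cdot 3\right) 44 = \left(-21 + 15\right) 44 = \left(-6\right) 44 = -264$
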